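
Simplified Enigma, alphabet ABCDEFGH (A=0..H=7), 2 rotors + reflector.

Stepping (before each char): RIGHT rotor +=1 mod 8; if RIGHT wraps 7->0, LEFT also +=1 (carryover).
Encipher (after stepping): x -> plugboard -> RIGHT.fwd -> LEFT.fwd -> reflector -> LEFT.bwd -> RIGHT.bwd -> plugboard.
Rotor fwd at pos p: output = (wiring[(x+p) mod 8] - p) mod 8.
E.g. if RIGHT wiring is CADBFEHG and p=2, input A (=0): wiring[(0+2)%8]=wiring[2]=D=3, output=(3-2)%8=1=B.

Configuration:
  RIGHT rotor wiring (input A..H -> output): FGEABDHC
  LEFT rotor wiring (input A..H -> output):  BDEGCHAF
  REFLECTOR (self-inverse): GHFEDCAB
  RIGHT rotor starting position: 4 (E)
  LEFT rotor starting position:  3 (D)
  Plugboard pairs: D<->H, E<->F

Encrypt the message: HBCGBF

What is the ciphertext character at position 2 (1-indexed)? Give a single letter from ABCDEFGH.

Char 1 ('H'): step: R->5, L=3; H->plug->D->R->A->L->D->refl->E->L'->C->R'->B->plug->B
Char 2 ('B'): step: R->6, L=3; B->plug->B->R->E->L->C->refl->F->L'->D->R'->G->plug->G

G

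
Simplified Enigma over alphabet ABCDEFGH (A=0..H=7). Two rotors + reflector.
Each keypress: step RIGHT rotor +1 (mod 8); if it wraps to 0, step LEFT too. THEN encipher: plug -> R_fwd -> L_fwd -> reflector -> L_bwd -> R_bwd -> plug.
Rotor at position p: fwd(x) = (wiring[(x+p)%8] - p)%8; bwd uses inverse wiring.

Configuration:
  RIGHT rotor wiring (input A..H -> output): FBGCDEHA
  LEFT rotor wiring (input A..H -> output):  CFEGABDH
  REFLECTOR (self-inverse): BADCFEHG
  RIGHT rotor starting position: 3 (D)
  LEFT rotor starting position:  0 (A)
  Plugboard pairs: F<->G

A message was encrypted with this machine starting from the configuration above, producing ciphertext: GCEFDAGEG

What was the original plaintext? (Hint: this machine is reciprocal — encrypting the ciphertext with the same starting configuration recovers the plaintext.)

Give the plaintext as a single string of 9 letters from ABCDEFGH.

Answer: DAHGHDFCE

Derivation:
Char 1 ('G'): step: R->4, L=0; G->plug->F->R->F->L->B->refl->A->L'->E->R'->D->plug->D
Char 2 ('C'): step: R->5, L=0; C->plug->C->R->D->L->G->refl->H->L'->H->R'->A->plug->A
Char 3 ('E'): step: R->6, L=0; E->plug->E->R->A->L->C->refl->D->L'->G->R'->H->plug->H
Char 4 ('F'): step: R->7, L=0; F->plug->G->R->F->L->B->refl->A->L'->E->R'->F->plug->G
Char 5 ('D'): step: R->0, L->1 (L advanced); D->plug->D->R->C->L->F->refl->E->L'->A->R'->H->plug->H
Char 6 ('A'): step: R->1, L=1; A->plug->A->R->A->L->E->refl->F->L'->C->R'->D->plug->D
Char 7 ('G'): step: R->2, L=1; G->plug->F->R->G->L->G->refl->H->L'->D->R'->G->plug->F
Char 8 ('E'): step: R->3, L=1; E->plug->E->R->F->L->C->refl->D->L'->B->R'->C->plug->C
Char 9 ('G'): step: R->4, L=1; G->plug->F->R->F->L->C->refl->D->L'->B->R'->E->plug->E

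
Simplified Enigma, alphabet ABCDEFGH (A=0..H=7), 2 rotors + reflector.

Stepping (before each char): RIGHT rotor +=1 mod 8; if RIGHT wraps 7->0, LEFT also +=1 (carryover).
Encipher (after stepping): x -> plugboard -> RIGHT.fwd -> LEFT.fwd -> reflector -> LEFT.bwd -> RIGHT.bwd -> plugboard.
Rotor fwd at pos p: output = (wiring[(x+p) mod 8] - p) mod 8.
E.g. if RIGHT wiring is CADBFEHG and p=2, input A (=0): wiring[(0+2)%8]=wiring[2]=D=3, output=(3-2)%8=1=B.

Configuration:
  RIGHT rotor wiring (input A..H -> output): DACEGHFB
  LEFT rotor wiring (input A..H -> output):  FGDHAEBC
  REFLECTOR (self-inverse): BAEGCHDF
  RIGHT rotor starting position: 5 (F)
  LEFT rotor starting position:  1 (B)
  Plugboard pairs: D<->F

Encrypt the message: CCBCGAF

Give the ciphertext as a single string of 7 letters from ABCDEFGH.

Char 1 ('C'): step: R->6, L=1; C->plug->C->R->F->L->A->refl->B->L'->G->R'->F->plug->D
Char 2 ('C'): step: R->7, L=1; C->plug->C->R->B->L->C->refl->E->L'->H->R'->F->plug->D
Char 3 ('B'): step: R->0, L->2 (L advanced); B->plug->B->R->A->L->B->refl->A->L'->F->R'->G->plug->G
Char 4 ('C'): step: R->1, L=2; C->plug->C->R->D->L->C->refl->E->L'->H->R'->A->plug->A
Char 5 ('G'): step: R->2, L=2; G->plug->G->R->B->L->F->refl->H->L'->E->R'->C->plug->C
Char 6 ('A'): step: R->3, L=2; A->plug->A->R->B->L->F->refl->H->L'->E->R'->C->plug->C
Char 7 ('F'): step: R->4, L=2; F->plug->D->R->F->L->A->refl->B->L'->A->R'->H->plug->H

Answer: DDGACCH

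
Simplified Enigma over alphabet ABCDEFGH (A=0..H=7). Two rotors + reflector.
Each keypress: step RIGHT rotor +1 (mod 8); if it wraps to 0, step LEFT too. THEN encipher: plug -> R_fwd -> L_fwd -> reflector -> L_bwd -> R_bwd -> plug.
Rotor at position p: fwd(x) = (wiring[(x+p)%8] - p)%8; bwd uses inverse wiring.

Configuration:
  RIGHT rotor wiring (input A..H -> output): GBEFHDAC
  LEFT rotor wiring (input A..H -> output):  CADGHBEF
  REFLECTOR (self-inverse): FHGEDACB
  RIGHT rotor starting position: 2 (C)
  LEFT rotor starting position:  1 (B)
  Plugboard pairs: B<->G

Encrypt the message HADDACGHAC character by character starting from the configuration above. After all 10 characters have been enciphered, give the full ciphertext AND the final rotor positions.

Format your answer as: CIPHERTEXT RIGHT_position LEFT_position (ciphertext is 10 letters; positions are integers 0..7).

Char 1 ('H'): step: R->3, L=1; H->plug->H->R->B->L->C->refl->G->L'->D->R'->F->plug->F
Char 2 ('A'): step: R->4, L=1; A->plug->A->R->D->L->G->refl->C->L'->B->R'->H->plug->H
Char 3 ('D'): step: R->5, L=1; D->plug->D->R->B->L->C->refl->G->L'->D->R'->B->plug->G
Char 4 ('D'): step: R->6, L=1; D->plug->D->R->D->L->G->refl->C->L'->B->R'->G->plug->B
Char 5 ('A'): step: R->7, L=1; A->plug->A->R->D->L->G->refl->C->L'->B->R'->H->plug->H
Char 6 ('C'): step: R->0, L->2 (L advanced); C->plug->C->R->E->L->C->refl->G->L'->H->R'->E->plug->E
Char 7 ('G'): step: R->1, L=2; G->plug->B->R->D->L->H->refl->B->L'->A->R'->A->plug->A
Char 8 ('H'): step: R->2, L=2; H->plug->H->R->H->L->G->refl->C->L'->E->R'->G->plug->B
Char 9 ('A'): step: R->3, L=2; A->plug->A->R->C->L->F->refl->A->L'->G->R'->G->plug->B
Char 10 ('C'): step: R->4, L=2; C->plug->C->R->E->L->C->refl->G->L'->H->R'->B->plug->G
Final: ciphertext=FHGBHEABBG, RIGHT=4, LEFT=2

Answer: FHGBHEABBG 4 2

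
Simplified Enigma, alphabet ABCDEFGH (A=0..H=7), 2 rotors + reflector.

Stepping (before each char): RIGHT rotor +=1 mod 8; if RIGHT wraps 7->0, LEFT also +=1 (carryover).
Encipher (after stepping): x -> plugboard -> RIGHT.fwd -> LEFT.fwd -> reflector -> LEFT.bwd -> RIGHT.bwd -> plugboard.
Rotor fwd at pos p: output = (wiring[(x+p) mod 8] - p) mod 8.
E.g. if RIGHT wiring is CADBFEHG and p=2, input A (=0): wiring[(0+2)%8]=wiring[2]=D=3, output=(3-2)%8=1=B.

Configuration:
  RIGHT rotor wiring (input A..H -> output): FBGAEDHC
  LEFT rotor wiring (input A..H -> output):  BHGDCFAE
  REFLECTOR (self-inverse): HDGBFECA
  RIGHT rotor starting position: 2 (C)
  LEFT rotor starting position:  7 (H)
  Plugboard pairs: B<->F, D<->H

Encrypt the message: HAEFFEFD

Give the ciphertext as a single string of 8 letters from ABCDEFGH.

Char 1 ('H'): step: R->3, L=7; H->plug->D->R->E->L->E->refl->F->L'->A->R'->C->plug->C
Char 2 ('A'): step: R->4, L=7; A->plug->A->R->A->L->F->refl->E->L'->E->R'->H->plug->D
Char 3 ('E'): step: R->5, L=7; E->plug->E->R->E->L->E->refl->F->L'->A->R'->D->plug->H
Char 4 ('F'): step: R->6, L=7; F->plug->B->R->E->L->E->refl->F->L'->A->R'->E->plug->E
Char 5 ('F'): step: R->7, L=7; F->plug->B->R->G->L->G->refl->C->L'->B->R'->E->plug->E
Char 6 ('E'): step: R->0, L->0 (L advanced); E->plug->E->R->E->L->C->refl->G->L'->C->R'->H->plug->D
Char 7 ('F'): step: R->1, L=0; F->plug->B->R->F->L->F->refl->E->L'->H->R'->C->plug->C
Char 8 ('D'): step: R->2, L=0; D->plug->H->R->H->L->E->refl->F->L'->F->R'->E->plug->E

Answer: CDHEEDCE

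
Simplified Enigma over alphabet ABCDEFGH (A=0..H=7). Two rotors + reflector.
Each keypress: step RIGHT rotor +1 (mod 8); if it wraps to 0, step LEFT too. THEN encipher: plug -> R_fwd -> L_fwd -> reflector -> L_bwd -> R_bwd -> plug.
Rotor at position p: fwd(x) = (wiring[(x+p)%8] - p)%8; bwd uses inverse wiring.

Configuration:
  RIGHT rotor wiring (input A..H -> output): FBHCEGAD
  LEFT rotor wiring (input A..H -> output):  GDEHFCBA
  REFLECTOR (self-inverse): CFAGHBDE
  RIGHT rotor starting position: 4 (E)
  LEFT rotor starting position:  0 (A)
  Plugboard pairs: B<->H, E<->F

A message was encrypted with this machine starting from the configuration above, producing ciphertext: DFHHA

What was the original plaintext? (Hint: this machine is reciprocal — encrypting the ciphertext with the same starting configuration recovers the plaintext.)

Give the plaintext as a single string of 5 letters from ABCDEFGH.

Char 1 ('D'): step: R->5, L=0; D->plug->D->R->A->L->G->refl->D->L'->B->R'->A->plug->A
Char 2 ('F'): step: R->6, L=0; F->plug->E->R->B->L->D->refl->G->L'->A->R'->H->plug->B
Char 3 ('H'): step: R->7, L=0; H->plug->B->R->G->L->B->refl->F->L'->E->R'->A->plug->A
Char 4 ('H'): step: R->0, L->1 (L advanced); H->plug->B->R->B->L->D->refl->G->L'->C->R'->D->plug->D
Char 5 ('A'): step: R->1, L=1; A->plug->A->R->A->L->C->refl->A->L'->F->R'->E->plug->F

Answer: ABADF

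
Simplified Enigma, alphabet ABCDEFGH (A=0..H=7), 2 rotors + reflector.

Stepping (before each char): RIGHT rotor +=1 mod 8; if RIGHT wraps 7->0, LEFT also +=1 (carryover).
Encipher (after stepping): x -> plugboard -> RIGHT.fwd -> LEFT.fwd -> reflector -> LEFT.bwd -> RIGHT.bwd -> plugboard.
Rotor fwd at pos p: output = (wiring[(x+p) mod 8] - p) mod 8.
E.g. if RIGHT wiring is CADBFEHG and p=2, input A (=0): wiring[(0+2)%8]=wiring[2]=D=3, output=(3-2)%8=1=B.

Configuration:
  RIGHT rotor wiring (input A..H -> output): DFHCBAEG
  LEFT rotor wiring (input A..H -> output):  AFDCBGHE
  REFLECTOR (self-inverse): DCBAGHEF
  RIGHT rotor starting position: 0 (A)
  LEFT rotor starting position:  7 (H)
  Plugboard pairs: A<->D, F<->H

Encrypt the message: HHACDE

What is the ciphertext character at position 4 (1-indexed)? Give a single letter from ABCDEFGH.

Char 1 ('H'): step: R->1, L=7; H->plug->F->R->D->L->E->refl->G->L'->C->R'->H->plug->F
Char 2 ('H'): step: R->2, L=7; H->plug->F->R->E->L->D->refl->A->L'->H->R'->C->plug->C
Char 3 ('A'): step: R->3, L=7; A->plug->D->R->B->L->B->refl->C->L'->F->R'->C->plug->C
Char 4 ('C'): step: R->4, L=7; C->plug->C->R->A->L->F->refl->H->L'->G->R'->H->plug->F

F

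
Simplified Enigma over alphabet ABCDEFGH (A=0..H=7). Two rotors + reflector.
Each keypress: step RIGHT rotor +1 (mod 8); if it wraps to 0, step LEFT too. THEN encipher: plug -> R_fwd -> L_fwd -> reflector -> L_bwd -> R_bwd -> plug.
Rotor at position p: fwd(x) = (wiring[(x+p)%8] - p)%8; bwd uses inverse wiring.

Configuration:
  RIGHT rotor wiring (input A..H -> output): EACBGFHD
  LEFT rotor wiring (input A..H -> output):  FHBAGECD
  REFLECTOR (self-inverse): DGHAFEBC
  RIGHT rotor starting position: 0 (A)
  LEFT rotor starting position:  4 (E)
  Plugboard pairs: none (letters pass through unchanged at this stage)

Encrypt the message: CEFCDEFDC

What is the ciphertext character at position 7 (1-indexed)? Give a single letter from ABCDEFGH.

Char 1 ('C'): step: R->1, L=4; C->plug->C->R->A->L->C->refl->H->L'->D->R'->H->plug->H
Char 2 ('E'): step: R->2, L=4; E->plug->E->R->F->L->D->refl->A->L'->B->R'->F->plug->F
Char 3 ('F'): step: R->3, L=4; F->plug->F->R->B->L->A->refl->D->L'->F->R'->G->plug->G
Char 4 ('C'): step: R->4, L=4; C->plug->C->R->D->L->H->refl->C->L'->A->R'->E->plug->E
Char 5 ('D'): step: R->5, L=4; D->plug->D->R->H->L->E->refl->F->L'->G->R'->C->plug->C
Char 6 ('E'): step: R->6, L=4; E->plug->E->R->E->L->B->refl->G->L'->C->R'->D->plug->D
Char 7 ('F'): step: R->7, L=4; F->plug->F->R->H->L->E->refl->F->L'->G->R'->G->plug->G

G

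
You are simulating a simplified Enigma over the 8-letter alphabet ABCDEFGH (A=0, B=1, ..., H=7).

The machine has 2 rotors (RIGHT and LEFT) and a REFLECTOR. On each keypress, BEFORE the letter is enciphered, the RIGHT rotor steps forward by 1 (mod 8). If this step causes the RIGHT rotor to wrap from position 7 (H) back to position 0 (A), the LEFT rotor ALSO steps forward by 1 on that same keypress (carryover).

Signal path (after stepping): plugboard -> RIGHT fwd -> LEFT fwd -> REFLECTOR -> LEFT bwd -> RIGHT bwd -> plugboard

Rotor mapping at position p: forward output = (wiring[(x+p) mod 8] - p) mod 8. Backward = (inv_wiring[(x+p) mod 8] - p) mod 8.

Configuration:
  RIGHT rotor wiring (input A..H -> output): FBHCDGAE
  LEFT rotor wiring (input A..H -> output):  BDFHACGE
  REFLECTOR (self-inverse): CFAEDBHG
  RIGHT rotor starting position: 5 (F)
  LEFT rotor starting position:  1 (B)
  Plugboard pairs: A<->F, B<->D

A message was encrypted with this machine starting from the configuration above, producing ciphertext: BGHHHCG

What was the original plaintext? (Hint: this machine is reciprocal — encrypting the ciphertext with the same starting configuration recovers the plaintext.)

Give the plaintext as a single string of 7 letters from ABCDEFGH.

Char 1 ('B'): step: R->6, L=1; B->plug->D->R->D->L->H->refl->G->L'->C->R'->A->plug->F
Char 2 ('G'): step: R->7, L=1; G->plug->G->R->H->L->A->refl->C->L'->A->R'->D->plug->B
Char 3 ('H'): step: R->0, L->2 (L advanced); H->plug->H->R->E->L->E->refl->D->L'->A->R'->G->plug->G
Char 4 ('H'): step: R->1, L=2; H->plug->H->R->E->L->E->refl->D->L'->A->R'->A->plug->F
Char 5 ('H'): step: R->2, L=2; H->plug->H->R->H->L->B->refl->F->L'->B->R'->C->plug->C
Char 6 ('C'): step: R->3, L=2; C->plug->C->R->D->L->A->refl->C->L'->F->R'->D->plug->B
Char 7 ('G'): step: R->4, L=2; G->plug->G->R->D->L->A->refl->C->L'->F->R'->F->plug->A

Answer: FBGFCBA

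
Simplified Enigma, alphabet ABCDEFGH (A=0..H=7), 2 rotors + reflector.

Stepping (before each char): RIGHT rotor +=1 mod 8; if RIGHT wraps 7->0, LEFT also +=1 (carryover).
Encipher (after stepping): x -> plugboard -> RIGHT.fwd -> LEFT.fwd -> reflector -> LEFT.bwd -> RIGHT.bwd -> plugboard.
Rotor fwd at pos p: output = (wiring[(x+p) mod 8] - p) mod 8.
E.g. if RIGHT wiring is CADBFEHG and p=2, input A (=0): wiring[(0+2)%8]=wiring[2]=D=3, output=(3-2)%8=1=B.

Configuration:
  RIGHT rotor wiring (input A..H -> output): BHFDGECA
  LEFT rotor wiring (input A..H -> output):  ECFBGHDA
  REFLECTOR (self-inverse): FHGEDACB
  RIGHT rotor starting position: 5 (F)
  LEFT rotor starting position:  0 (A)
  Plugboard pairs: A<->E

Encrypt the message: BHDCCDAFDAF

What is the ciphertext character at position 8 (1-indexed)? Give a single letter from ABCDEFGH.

Char 1 ('B'): step: R->6, L=0; B->plug->B->R->C->L->F->refl->A->L'->H->R'->E->plug->A
Char 2 ('H'): step: R->7, L=0; H->plug->H->R->D->L->B->refl->H->L'->F->R'->G->plug->G
Char 3 ('D'): step: R->0, L->1 (L advanced); D->plug->D->R->D->L->F->refl->A->L'->C->R'->G->plug->G
Char 4 ('C'): step: R->1, L=1; C->plug->C->R->C->L->A->refl->F->L'->D->R'->E->plug->A
Char 5 ('C'): step: R->2, L=1; C->plug->C->R->E->L->G->refl->C->L'->F->R'->H->plug->H
Char 6 ('D'): step: R->3, L=1; D->plug->D->R->H->L->D->refl->E->L'->B->R'->C->plug->C
Char 7 ('A'): step: R->4, L=1; A->plug->E->R->F->L->C->refl->G->L'->E->R'->D->plug->D
Char 8 ('F'): step: R->5, L=1; F->plug->F->R->A->L->B->refl->H->L'->G->R'->G->plug->G

G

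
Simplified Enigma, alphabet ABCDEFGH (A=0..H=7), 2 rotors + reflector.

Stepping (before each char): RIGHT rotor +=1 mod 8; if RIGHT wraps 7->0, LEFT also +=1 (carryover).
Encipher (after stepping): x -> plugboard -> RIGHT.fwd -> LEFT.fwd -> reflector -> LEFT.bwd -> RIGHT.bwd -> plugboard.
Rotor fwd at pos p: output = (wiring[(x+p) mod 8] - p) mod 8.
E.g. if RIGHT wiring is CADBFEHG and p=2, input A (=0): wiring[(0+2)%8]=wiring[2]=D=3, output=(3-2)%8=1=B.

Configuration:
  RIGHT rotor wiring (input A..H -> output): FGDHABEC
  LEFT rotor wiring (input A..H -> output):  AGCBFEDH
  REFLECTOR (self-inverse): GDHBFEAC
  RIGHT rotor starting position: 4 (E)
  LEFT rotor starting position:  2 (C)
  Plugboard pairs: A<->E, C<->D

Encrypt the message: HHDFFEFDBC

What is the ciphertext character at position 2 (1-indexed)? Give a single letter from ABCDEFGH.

Char 1 ('H'): step: R->5, L=2; H->plug->H->R->D->L->C->refl->H->L'->B->R'->E->plug->A
Char 2 ('H'): step: R->6, L=2; H->plug->H->R->D->L->C->refl->H->L'->B->R'->F->plug->F

F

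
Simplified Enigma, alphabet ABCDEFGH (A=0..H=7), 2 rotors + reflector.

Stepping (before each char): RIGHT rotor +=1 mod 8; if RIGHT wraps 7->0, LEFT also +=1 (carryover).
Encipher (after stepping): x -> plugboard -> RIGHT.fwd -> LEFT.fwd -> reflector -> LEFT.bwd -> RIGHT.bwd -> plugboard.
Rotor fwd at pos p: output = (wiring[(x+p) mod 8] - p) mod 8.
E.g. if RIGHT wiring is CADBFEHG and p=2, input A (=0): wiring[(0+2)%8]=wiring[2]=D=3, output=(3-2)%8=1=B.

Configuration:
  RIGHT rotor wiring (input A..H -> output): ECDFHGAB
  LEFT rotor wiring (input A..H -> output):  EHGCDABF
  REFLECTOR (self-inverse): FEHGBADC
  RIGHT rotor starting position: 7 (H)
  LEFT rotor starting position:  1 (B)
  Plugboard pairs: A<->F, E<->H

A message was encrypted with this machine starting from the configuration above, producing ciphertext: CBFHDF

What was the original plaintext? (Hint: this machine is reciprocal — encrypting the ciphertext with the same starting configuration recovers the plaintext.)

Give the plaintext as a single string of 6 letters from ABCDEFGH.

Answer: DGABFD

Derivation:
Char 1 ('C'): step: R->0, L->2 (L advanced); C->plug->C->R->D->L->G->refl->D->L'->F->R'->D->plug->D
Char 2 ('B'): step: R->1, L=2; B->plug->B->R->C->L->B->refl->E->L'->A->R'->G->plug->G
Char 3 ('F'): step: R->2, L=2; F->plug->A->R->B->L->A->refl->F->L'->H->R'->F->plug->A
Char 4 ('H'): step: R->3, L=2; H->plug->E->R->G->L->C->refl->H->L'->E->R'->B->plug->B
Char 5 ('D'): step: R->4, L=2; D->plug->D->R->F->L->D->refl->G->L'->D->R'->A->plug->F
Char 6 ('F'): step: R->5, L=2; F->plug->A->R->B->L->A->refl->F->L'->H->R'->D->plug->D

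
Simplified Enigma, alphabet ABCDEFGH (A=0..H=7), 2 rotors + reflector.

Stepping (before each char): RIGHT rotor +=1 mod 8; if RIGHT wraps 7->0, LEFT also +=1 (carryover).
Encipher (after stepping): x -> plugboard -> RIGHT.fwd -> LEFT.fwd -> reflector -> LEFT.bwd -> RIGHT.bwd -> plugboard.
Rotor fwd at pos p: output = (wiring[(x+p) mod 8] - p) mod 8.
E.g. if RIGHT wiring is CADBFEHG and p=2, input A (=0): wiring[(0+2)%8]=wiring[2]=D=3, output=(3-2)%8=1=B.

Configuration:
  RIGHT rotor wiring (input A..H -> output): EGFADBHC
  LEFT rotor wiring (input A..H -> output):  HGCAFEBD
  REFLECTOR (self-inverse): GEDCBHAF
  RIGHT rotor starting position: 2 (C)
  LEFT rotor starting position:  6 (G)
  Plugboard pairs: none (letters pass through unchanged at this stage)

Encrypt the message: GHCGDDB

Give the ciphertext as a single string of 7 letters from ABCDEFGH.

Answer: EFFDEAE

Derivation:
Char 1 ('G'): step: R->3, L=6; G->plug->G->R->D->L->A->refl->G->L'->H->R'->E->plug->E
Char 2 ('H'): step: R->4, L=6; H->plug->H->R->E->L->E->refl->B->L'->C->R'->F->plug->F
Char 3 ('C'): step: R->5, L=6; C->plug->C->R->F->L->C->refl->D->L'->A->R'->F->plug->F
Char 4 ('G'): step: R->6, L=6; G->plug->G->R->F->L->C->refl->D->L'->A->R'->D->plug->D
Char 5 ('D'): step: R->7, L=6; D->plug->D->R->G->L->H->refl->F->L'->B->R'->E->plug->E
Char 6 ('D'): step: R->0, L->7 (L advanced); D->plug->D->R->A->L->E->refl->B->L'->E->R'->A->plug->A
Char 7 ('B'): step: R->1, L=7; B->plug->B->R->E->L->B->refl->E->L'->A->R'->E->plug->E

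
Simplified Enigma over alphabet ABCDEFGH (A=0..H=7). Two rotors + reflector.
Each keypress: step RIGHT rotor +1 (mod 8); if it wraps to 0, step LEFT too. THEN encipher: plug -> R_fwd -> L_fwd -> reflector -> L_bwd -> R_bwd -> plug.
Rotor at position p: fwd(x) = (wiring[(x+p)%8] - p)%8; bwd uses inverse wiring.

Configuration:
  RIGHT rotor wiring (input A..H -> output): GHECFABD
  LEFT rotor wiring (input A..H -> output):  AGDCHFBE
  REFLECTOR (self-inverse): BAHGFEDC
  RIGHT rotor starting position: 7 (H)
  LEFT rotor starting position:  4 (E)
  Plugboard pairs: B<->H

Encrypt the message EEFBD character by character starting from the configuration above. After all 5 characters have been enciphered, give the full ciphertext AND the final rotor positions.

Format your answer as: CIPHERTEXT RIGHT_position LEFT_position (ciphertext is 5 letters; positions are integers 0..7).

Char 1 ('E'): step: R->0, L->5 (L advanced); E->plug->E->R->F->L->G->refl->D->L'->D->R'->H->plug->B
Char 2 ('E'): step: R->1, L=5; E->plug->E->R->H->L->C->refl->H->L'->C->R'->G->plug->G
Char 3 ('F'): step: R->2, L=5; F->plug->F->R->B->L->E->refl->F->L'->G->R'->D->plug->D
Char 4 ('B'): step: R->3, L=5; B->plug->H->R->B->L->E->refl->F->L'->G->R'->D->plug->D
Char 5 ('D'): step: R->4, L=5; D->plug->D->R->H->L->C->refl->H->L'->C->R'->E->plug->E
Final: ciphertext=BGDDE, RIGHT=4, LEFT=5

Answer: BGDDE 4 5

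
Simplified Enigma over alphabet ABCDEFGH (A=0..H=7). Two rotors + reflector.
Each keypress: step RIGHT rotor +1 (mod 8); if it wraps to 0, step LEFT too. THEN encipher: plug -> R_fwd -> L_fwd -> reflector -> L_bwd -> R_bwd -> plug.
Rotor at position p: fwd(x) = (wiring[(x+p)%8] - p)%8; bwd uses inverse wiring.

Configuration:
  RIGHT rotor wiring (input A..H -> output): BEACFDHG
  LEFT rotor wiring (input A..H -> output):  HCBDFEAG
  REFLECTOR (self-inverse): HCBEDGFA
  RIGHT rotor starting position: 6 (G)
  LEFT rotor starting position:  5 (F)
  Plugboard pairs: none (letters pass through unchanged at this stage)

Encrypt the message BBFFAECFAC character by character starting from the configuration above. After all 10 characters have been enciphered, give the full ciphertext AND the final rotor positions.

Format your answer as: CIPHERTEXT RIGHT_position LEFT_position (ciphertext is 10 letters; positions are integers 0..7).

Char 1 ('B'): step: R->7, L=5; B->plug->B->R->C->L->B->refl->C->L'->D->R'->E->plug->E
Char 2 ('B'): step: R->0, L->6 (L advanced); B->plug->B->R->E->L->D->refl->E->L'->D->R'->F->plug->F
Char 3 ('F'): step: R->1, L=6; F->plug->F->R->G->L->H->refl->A->L'->B->R'->C->plug->C
Char 4 ('F'): step: R->2, L=6; F->plug->F->R->E->L->D->refl->E->L'->D->R'->C->plug->C
Char 5 ('A'): step: R->3, L=6; A->plug->A->R->H->L->G->refl->F->L'->F->R'->H->plug->H
Char 6 ('E'): step: R->4, L=6; E->plug->E->R->F->L->F->refl->G->L'->H->R'->B->plug->B
Char 7 ('C'): step: R->5, L=6; C->plug->C->R->B->L->A->refl->H->L'->G->R'->A->plug->A
Char 8 ('F'): step: R->6, L=6; F->plug->F->R->E->L->D->refl->E->L'->D->R'->C->plug->C
Char 9 ('A'): step: R->7, L=6; A->plug->A->R->H->L->G->refl->F->L'->F->R'->C->plug->C
Char 10 ('C'): step: R->0, L->7 (L advanced); C->plug->C->R->A->L->H->refl->A->L'->B->R'->A->plug->A
Final: ciphertext=EFCCHBACCA, RIGHT=0, LEFT=7

Answer: EFCCHBACCA 0 7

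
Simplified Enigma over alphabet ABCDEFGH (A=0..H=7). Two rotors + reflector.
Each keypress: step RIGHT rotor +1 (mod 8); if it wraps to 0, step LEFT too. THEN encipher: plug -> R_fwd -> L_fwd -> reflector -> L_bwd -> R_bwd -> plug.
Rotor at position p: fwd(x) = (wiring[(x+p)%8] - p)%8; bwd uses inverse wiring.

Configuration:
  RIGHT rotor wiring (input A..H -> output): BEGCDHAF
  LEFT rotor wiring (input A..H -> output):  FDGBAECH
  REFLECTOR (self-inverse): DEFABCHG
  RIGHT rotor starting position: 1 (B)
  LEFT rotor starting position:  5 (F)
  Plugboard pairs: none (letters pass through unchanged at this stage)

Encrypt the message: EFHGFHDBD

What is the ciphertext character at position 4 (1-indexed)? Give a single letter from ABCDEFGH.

Char 1 ('E'): step: R->2, L=5; E->plug->E->R->G->L->E->refl->B->L'->F->R'->D->plug->D
Char 2 ('F'): step: R->3, L=5; F->plug->F->R->G->L->E->refl->B->L'->F->R'->D->plug->D
Char 3 ('H'): step: R->4, L=5; H->plug->H->R->G->L->E->refl->B->L'->F->R'->E->plug->E
Char 4 ('G'): step: R->5, L=5; G->plug->G->R->F->L->B->refl->E->L'->G->R'->H->plug->H

H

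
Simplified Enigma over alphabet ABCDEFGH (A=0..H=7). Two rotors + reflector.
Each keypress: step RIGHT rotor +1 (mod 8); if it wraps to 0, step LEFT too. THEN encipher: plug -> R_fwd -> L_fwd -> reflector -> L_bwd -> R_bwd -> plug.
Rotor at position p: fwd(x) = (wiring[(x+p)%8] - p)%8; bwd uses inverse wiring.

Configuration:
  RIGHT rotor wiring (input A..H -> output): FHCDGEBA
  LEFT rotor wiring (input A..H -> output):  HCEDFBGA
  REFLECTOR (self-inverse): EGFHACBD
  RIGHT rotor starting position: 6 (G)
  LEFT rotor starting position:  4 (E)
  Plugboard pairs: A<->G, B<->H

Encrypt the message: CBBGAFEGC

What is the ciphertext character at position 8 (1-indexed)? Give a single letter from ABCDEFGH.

Char 1 ('C'): step: R->7, L=4; C->plug->C->R->A->L->B->refl->G->L'->F->R'->G->plug->A
Char 2 ('B'): step: R->0, L->5 (L advanced); B->plug->H->R->A->L->E->refl->A->L'->H->R'->B->plug->H
Char 3 ('B'): step: R->1, L=5; B->plug->H->R->E->L->F->refl->C->L'->D->R'->E->plug->E
Char 4 ('G'): step: R->2, L=5; G->plug->A->R->A->L->E->refl->A->L'->H->R'->E->plug->E
Char 5 ('A'): step: R->3, L=5; A->plug->G->R->E->L->F->refl->C->L'->D->R'->B->plug->H
Char 6 ('F'): step: R->4, L=5; F->plug->F->R->D->L->C->refl->F->L'->E->R'->D->plug->D
Char 7 ('E'): step: R->5, L=5; E->plug->E->R->C->L->D->refl->H->L'->F->R'->F->plug->F
Char 8 ('G'): step: R->6, L=5; G->plug->A->R->D->L->C->refl->F->L'->E->R'->E->plug->E

E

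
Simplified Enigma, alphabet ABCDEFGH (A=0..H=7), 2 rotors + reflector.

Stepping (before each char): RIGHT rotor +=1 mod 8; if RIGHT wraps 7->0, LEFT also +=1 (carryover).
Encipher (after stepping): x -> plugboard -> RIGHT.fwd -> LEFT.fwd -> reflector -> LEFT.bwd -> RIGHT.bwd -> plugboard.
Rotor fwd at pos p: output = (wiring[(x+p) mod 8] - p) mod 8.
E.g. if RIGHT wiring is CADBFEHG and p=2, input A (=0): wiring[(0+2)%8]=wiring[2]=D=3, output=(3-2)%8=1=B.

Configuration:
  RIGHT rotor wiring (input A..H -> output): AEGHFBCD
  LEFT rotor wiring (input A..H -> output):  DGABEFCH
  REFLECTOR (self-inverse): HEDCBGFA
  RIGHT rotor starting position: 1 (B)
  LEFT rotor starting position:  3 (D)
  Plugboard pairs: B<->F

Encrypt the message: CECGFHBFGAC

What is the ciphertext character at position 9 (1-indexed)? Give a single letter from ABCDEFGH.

Char 1 ('C'): step: R->2, L=3; C->plug->C->R->D->L->H->refl->A->L'->F->R'->B->plug->F
Char 2 ('E'): step: R->3, L=3; E->plug->E->R->A->L->G->refl->F->L'->H->R'->D->plug->D
Char 3 ('C'): step: R->4, L=3; C->plug->C->R->G->L->D->refl->C->L'->C->R'->G->plug->G
Char 4 ('G'): step: R->5, L=3; G->plug->G->R->C->L->C->refl->D->L'->G->R'->C->plug->C
Char 5 ('F'): step: R->6, L=3; F->plug->B->R->F->L->A->refl->H->L'->D->R'->H->plug->H
Char 6 ('H'): step: R->7, L=3; H->plug->H->R->D->L->H->refl->A->L'->F->R'->C->plug->C
Char 7 ('B'): step: R->0, L->4 (L advanced); B->plug->F->R->B->L->B->refl->E->L'->G->R'->C->plug->C
Char 8 ('F'): step: R->1, L=4; F->plug->B->R->F->L->C->refl->D->L'->D->R'->A->plug->A
Char 9 ('G'): step: R->2, L=4; G->plug->G->R->G->L->E->refl->B->L'->B->R'->F->plug->B

B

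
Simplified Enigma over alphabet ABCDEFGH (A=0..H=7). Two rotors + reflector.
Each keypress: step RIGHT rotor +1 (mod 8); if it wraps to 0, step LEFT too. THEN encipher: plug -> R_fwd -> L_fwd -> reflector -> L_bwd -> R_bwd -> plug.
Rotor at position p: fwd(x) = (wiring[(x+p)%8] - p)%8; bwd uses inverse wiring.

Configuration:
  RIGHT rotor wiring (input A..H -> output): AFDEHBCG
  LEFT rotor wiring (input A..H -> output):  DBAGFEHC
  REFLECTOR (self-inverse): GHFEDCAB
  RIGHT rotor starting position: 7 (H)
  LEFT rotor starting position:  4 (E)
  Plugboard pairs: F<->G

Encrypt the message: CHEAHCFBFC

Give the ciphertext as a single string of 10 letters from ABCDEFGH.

Answer: ECFFCHCFDG

Derivation:
Char 1 ('C'): step: R->0, L->5 (L advanced); C->plug->C->R->D->L->G->refl->A->L'->H->R'->E->plug->E
Char 2 ('H'): step: R->1, L=5; H->plug->H->R->H->L->A->refl->G->L'->D->R'->C->plug->C
Char 3 ('E'): step: R->2, L=5; E->plug->E->R->A->L->H->refl->B->L'->G->R'->G->plug->F
Char 4 ('A'): step: R->3, L=5; A->plug->A->R->B->L->C->refl->F->L'->C->R'->G->plug->F
Char 5 ('H'): step: R->4, L=5; H->plug->H->R->A->L->H->refl->B->L'->G->R'->C->plug->C
Char 6 ('C'): step: R->5, L=5; C->plug->C->R->B->L->C->refl->F->L'->C->R'->H->plug->H
Char 7 ('F'): step: R->6, L=5; F->plug->G->R->B->L->C->refl->F->L'->C->R'->C->plug->C
Char 8 ('B'): step: R->7, L=5; B->plug->B->R->B->L->C->refl->F->L'->C->R'->G->plug->F
Char 9 ('F'): step: R->0, L->6 (L advanced); F->plug->G->R->C->L->F->refl->C->L'->E->R'->D->plug->D
Char 10 ('C'): step: R->1, L=6; C->plug->C->R->D->L->D->refl->E->L'->B->R'->F->plug->G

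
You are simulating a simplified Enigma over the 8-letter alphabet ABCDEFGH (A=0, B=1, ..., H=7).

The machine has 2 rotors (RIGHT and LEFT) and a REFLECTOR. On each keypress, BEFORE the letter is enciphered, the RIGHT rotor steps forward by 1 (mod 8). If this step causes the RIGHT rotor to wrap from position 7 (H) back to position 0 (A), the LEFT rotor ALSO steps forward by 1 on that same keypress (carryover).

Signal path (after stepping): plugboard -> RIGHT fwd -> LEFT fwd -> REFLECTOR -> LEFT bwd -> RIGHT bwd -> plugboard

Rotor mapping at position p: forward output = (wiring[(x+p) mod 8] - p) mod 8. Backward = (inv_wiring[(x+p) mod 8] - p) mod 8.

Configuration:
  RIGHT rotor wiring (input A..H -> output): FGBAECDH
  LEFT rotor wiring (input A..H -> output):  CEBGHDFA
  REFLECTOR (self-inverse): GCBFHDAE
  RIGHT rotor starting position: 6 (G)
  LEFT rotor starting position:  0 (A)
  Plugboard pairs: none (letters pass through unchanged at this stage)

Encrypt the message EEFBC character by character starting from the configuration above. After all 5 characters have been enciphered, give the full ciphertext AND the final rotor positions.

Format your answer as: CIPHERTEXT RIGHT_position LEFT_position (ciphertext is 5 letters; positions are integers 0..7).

Char 1 ('E'): step: R->7, L=0; E->plug->E->R->B->L->E->refl->H->L'->E->R'->H->plug->H
Char 2 ('E'): step: R->0, L->1 (L advanced); E->plug->E->R->E->L->C->refl->B->L'->H->R'->H->plug->H
Char 3 ('F'): step: R->1, L=1; F->plug->F->R->C->L->F->refl->D->L'->A->R'->B->plug->B
Char 4 ('B'): step: R->2, L=1; B->plug->B->R->G->L->H->refl->E->L'->F->R'->F->plug->F
Char 5 ('C'): step: R->3, L=1; C->plug->C->R->H->L->B->refl->C->L'->E->R'->E->plug->E
Final: ciphertext=HHBFE, RIGHT=3, LEFT=1

Answer: HHBFE 3 1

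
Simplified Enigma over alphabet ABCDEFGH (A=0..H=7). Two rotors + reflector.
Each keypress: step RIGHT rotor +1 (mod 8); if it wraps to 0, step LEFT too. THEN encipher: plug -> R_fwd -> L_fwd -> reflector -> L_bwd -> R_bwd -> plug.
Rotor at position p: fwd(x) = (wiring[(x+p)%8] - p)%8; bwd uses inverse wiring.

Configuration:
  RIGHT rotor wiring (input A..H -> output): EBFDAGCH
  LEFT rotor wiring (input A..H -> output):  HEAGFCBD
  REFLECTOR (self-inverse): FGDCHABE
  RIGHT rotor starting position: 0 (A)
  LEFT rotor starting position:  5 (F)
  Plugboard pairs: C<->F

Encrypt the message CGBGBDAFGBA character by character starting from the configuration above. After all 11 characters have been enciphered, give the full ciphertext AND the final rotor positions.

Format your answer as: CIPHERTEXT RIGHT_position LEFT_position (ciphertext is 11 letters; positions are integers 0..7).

Answer: BFFAHCGBDCE 3 6

Derivation:
Char 1 ('C'): step: R->1, L=5; C->plug->F->R->B->L->E->refl->H->L'->E->R'->B->plug->B
Char 2 ('G'): step: R->2, L=5; G->plug->G->R->C->L->G->refl->B->L'->G->R'->C->plug->F
Char 3 ('B'): step: R->3, L=5; B->plug->B->R->F->L->D->refl->C->L'->D->R'->C->plug->F
Char 4 ('G'): step: R->4, L=5; G->plug->G->R->B->L->E->refl->H->L'->E->R'->A->plug->A
Char 5 ('B'): step: R->5, L=5; B->plug->B->R->F->L->D->refl->C->L'->D->R'->H->plug->H
Char 6 ('D'): step: R->6, L=5; D->plug->D->R->D->L->C->refl->D->L'->F->R'->F->plug->C
Char 7 ('A'): step: R->7, L=5; A->plug->A->R->A->L->F->refl->A->L'->H->R'->G->plug->G
Char 8 ('F'): step: R->0, L->6 (L advanced); F->plug->C->R->F->L->A->refl->F->L'->B->R'->B->plug->B
Char 9 ('G'): step: R->1, L=6; G->plug->G->R->G->L->H->refl->E->L'->H->R'->D->plug->D
Char 10 ('B'): step: R->2, L=6; B->plug->B->R->B->L->F->refl->A->L'->F->R'->F->plug->C
Char 11 ('A'): step: R->3, L=6; A->plug->A->R->A->L->D->refl->C->L'->E->R'->E->plug->E
Final: ciphertext=BFFAHCGBDCE, RIGHT=3, LEFT=6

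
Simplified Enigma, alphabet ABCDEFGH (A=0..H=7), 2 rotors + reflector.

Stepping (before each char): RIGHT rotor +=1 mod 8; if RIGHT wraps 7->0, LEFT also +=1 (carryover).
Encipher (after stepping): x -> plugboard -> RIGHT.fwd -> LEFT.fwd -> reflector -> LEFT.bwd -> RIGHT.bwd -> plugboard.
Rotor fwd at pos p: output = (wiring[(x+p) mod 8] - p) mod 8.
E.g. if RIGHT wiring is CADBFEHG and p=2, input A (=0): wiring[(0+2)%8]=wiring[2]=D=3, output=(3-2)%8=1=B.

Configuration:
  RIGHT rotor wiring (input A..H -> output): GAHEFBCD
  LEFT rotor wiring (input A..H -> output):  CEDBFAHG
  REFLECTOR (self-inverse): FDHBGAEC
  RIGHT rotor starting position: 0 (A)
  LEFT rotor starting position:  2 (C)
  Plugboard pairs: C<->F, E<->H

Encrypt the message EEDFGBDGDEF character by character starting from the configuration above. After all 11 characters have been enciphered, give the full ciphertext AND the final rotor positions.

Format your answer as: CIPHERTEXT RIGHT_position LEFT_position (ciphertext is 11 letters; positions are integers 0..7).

Answer: FGACDEGFBGE 3 3

Derivation:
Char 1 ('E'): step: R->1, L=2; E->plug->H->R->F->L->E->refl->G->L'->D->R'->C->plug->F
Char 2 ('E'): step: R->2, L=2; E->plug->H->R->G->L->A->refl->F->L'->E->R'->G->plug->G
Char 3 ('D'): step: R->3, L=2; D->plug->D->R->H->L->C->refl->H->L'->B->R'->A->plug->A
Char 4 ('F'): step: R->4, L=2; F->plug->C->R->G->L->A->refl->F->L'->E->R'->F->plug->C
Char 5 ('G'): step: R->5, L=2; G->plug->G->R->H->L->C->refl->H->L'->B->R'->D->plug->D
Char 6 ('B'): step: R->6, L=2; B->plug->B->R->F->L->E->refl->G->L'->D->R'->H->plug->E
Char 7 ('D'): step: R->7, L=2; D->plug->D->R->A->L->B->refl->D->L'->C->R'->G->plug->G
Char 8 ('G'): step: R->0, L->3 (L advanced); G->plug->G->R->C->L->F->refl->A->L'->H->R'->C->plug->F
Char 9 ('D'): step: R->1, L=3; D->plug->D->R->E->L->D->refl->B->L'->G->R'->B->plug->B
Char 10 ('E'): step: R->2, L=3; E->plug->H->R->G->L->B->refl->D->L'->E->R'->G->plug->G
Char 11 ('F'): step: R->3, L=3; F->plug->C->R->G->L->B->refl->D->L'->E->R'->H->plug->E
Final: ciphertext=FGACDEGFBGE, RIGHT=3, LEFT=3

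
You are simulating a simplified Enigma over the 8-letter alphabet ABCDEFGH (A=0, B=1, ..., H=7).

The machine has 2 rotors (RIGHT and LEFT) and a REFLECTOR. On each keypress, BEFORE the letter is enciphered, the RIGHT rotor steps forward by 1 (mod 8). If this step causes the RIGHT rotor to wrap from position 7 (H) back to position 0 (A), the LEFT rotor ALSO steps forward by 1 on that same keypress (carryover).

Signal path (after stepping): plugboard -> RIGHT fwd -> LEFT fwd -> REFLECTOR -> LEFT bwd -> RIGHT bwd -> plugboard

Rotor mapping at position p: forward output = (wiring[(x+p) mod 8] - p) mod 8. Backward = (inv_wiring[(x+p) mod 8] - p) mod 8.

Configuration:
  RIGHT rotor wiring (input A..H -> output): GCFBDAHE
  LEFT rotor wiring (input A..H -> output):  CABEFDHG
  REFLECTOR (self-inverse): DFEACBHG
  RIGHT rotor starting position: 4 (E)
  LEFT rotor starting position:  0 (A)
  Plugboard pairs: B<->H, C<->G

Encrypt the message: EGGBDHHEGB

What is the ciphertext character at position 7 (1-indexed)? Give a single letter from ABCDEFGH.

Char 1 ('E'): step: R->5, L=0; E->plug->E->R->F->L->D->refl->A->L'->B->R'->D->plug->D
Char 2 ('G'): step: R->6, L=0; G->plug->C->R->A->L->C->refl->E->L'->D->R'->F->plug->F
Char 3 ('G'): step: R->7, L=0; G->plug->C->R->D->L->E->refl->C->L'->A->R'->H->plug->B
Char 4 ('B'): step: R->0, L->1 (L advanced); B->plug->H->R->E->L->C->refl->E->L'->D->R'->E->plug->E
Char 5 ('D'): step: R->1, L=1; D->plug->D->R->C->L->D->refl->A->L'->B->R'->A->plug->A
Char 6 ('H'): step: R->2, L=1; H->plug->B->R->H->L->B->refl->F->L'->G->R'->D->plug->D
Char 7 ('H'): step: R->3, L=1; H->plug->B->R->A->L->H->refl->G->L'->F->R'->C->plug->G

G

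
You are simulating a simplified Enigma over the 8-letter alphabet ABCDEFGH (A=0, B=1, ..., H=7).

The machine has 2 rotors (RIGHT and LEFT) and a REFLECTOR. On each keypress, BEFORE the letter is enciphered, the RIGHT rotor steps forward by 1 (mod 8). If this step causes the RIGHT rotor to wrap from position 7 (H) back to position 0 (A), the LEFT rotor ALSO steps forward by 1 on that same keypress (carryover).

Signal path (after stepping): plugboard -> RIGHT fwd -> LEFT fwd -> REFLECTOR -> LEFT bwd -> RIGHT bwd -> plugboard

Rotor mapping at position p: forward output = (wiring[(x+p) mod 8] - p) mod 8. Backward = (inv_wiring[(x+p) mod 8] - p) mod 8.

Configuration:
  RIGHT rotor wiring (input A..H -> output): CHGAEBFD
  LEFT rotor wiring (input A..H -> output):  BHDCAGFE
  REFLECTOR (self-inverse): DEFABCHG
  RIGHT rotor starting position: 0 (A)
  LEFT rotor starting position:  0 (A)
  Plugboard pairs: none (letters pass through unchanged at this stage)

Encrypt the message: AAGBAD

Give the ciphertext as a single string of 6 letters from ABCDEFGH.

Answer: DCDCEB

Derivation:
Char 1 ('A'): step: R->1, L=0; A->plug->A->R->G->L->F->refl->C->L'->D->R'->D->plug->D
Char 2 ('A'): step: R->2, L=0; A->plug->A->R->E->L->A->refl->D->L'->C->R'->C->plug->C
Char 3 ('G'): step: R->3, L=0; G->plug->G->R->E->L->A->refl->D->L'->C->R'->D->plug->D
Char 4 ('B'): step: R->4, L=0; B->plug->B->R->F->L->G->refl->H->L'->B->R'->C->plug->C
Char 5 ('A'): step: R->5, L=0; A->plug->A->R->E->L->A->refl->D->L'->C->R'->E->plug->E
Char 6 ('D'): step: R->6, L=0; D->plug->D->R->B->L->H->refl->G->L'->F->R'->B->plug->B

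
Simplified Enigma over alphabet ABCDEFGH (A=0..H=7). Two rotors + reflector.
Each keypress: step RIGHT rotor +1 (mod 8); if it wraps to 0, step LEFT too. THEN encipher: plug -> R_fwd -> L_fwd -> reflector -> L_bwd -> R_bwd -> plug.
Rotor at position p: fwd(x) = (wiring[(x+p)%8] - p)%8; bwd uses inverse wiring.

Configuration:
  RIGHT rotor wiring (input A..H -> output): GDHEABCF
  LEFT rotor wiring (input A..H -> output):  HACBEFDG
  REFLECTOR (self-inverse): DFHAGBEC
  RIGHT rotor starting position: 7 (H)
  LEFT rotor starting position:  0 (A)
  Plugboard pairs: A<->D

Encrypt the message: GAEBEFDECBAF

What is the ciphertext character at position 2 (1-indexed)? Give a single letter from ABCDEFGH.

Char 1 ('G'): step: R->0, L->1 (L advanced); G->plug->G->R->C->L->A->refl->D->L'->D->R'->B->plug->B
Char 2 ('A'): step: R->1, L=1; A->plug->D->R->H->L->G->refl->E->L'->E->R'->G->plug->G

G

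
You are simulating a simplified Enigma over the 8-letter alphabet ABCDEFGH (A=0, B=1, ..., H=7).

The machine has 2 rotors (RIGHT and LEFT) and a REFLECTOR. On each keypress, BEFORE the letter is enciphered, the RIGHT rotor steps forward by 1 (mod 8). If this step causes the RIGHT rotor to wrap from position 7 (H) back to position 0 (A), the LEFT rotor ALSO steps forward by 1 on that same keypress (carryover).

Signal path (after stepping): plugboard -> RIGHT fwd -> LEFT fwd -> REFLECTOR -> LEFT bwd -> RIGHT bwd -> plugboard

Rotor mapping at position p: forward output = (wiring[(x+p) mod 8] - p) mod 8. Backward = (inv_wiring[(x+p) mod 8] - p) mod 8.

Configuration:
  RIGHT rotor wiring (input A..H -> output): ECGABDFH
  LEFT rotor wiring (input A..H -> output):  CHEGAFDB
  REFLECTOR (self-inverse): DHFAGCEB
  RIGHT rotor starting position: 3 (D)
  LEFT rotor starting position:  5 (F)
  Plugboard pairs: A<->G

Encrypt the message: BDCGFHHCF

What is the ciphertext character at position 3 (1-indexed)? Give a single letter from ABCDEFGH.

Char 1 ('B'): step: R->4, L=5; B->plug->B->R->H->L->D->refl->A->L'->A->R'->E->plug->E
Char 2 ('D'): step: R->5, L=5; D->plug->D->R->H->L->D->refl->A->L'->A->R'->B->plug->B
Char 3 ('C'): step: R->6, L=5; C->plug->C->R->G->L->B->refl->H->L'->F->R'->H->plug->H

H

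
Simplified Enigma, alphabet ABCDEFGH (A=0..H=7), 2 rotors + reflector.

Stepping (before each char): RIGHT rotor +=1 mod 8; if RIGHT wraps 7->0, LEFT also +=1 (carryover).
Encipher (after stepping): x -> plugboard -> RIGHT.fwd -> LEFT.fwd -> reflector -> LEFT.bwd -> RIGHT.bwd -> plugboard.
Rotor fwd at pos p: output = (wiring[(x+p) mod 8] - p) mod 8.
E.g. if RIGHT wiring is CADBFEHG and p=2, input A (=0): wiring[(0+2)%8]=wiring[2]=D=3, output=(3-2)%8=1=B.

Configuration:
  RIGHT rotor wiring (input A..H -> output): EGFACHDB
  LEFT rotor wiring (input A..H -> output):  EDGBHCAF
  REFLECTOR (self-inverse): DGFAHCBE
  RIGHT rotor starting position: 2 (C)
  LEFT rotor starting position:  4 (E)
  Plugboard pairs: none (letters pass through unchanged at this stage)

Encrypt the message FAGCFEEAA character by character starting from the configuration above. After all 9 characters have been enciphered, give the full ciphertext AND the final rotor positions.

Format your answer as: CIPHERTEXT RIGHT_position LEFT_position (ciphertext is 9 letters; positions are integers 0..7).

Answer: GCEEEHHBC 3 5

Derivation:
Char 1 ('F'): step: R->3, L=4; F->plug->F->R->B->L->G->refl->B->L'->D->R'->G->plug->G
Char 2 ('A'): step: R->4, L=4; A->plug->A->R->G->L->C->refl->F->L'->H->R'->C->plug->C
Char 3 ('G'): step: R->5, L=4; G->plug->G->R->D->L->B->refl->G->L'->B->R'->E->plug->E
Char 4 ('C'): step: R->6, L=4; C->plug->C->R->G->L->C->refl->F->L'->H->R'->E->plug->E
Char 5 ('F'): step: R->7, L=4; F->plug->F->R->D->L->B->refl->G->L'->B->R'->E->plug->E
Char 6 ('E'): step: R->0, L->5 (L advanced); E->plug->E->R->C->L->A->refl->D->L'->B->R'->H->plug->H
Char 7 ('E'): step: R->1, L=5; E->plug->E->R->G->L->E->refl->H->L'->D->R'->H->plug->H
Char 8 ('A'): step: R->2, L=5; A->plug->A->R->D->L->H->refl->E->L'->G->R'->B->plug->B
Char 9 ('A'): step: R->3, L=5; A->plug->A->R->F->L->B->refl->G->L'->E->R'->C->plug->C
Final: ciphertext=GCEEEHHBC, RIGHT=3, LEFT=5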